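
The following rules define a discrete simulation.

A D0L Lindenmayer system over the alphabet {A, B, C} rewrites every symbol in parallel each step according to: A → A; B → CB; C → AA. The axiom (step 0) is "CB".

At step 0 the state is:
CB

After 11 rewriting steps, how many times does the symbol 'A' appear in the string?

step 0: CB
step 1: AACB
step 2: AAAACB
step 3: AAAAAACB
step 4: AAAAAAAACB
step 5: AAAAAAAAAACB
step 6: AAAAAAAAAAAACB
step 7: AAAAAAAAAAAAAACB
step 8: AAAAAAAAAAAAAAAACB
step 9: AAAAAAAAAAAAAAAAAACB
step 10: AAAAAAAAAAAAAAAAAAAACB
step 11: AAAAAAAAAAAAAAAAAAAAAACB

22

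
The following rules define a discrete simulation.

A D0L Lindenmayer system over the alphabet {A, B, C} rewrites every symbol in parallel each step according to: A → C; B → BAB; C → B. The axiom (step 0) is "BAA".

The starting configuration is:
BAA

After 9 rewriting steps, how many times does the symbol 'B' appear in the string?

[0] BAA
[1] BABCC
[2] BABCBABBB
[3] BABCBABBBABCBABBABBAB
[4] BABCBABBBABCBABBABBABCBABBBABCBABBABCBABBABCBAB
[5] BABCBABBBABCBABBABBABCBABBBABCBABBABCBABBABCBABBBABCBABBABBABCBABBBABCBABBABCBABBBABCBABBABCBABBBABCBAB
[6] BABCBABBBABCBABBABBABCBABBBABCBABBABCBABBABCBABBBABCBABBAB…BABCBABBABBABCBABBBABCBABBABCBABBBABCBABBABBABCBABBBABCBAB  (len 227)
[7] BABCBABBBABCBABBABBABCBABBBABCBABBABCBABBABCBABBBABCBABBAB…BABBABCBABBBABCBABBABCBABBABCBABBBABCBABBABBABCBABBBABCBAB  (len 501)
[8] BABCBABBBABCBABBABBABCBABBBABCBABBABCBABBABCBABBBABCBABBAB…BABBABCBABBBABCBABBABCBABBABCBABBBABCBABBABBABCBABBBABCBAB  (len 1105)
[9] BABCBABBBABCBABBABBABCBABBBABCBABBABCBABBABCBABBBABCBABBAB…BABBABCBABBBABCBABBABCBABBABCBABBBABCBABBABBABCBABBBABCBAB  (len 2437)

1469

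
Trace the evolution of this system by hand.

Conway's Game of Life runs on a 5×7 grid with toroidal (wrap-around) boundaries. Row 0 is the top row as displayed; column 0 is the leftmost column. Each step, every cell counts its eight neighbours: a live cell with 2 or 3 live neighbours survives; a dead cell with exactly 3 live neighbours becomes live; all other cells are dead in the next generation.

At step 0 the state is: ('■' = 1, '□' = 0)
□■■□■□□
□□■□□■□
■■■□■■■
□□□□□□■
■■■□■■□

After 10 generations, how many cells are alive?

gen 0: □■■□■□□
□□■□□■□
■■■□■■■
□□□□□□■
■■■□■■□
gen 1: ■□□□■□■
□□□□□□□
■■■■■□□
□□□□□□□
■□■□■■■
gen 2: ■■□■■□□
□□■□■■■
□■■■□□□
□□□□□□□
■■□■■□□
gen 3: □□□□□□□
□□□□□■■
□■■■■■□
■□□□■□□
■■□■■□□
gen 4: ■□□□■■■
□□■■□■■
■■■■□□□
■□□□□□■
■■□■■□□
gen 5: □□□□□□□
□□□□□□□
□□□■■■□
□□□□■□■
□■□■■□□
gen 6: □□□□□□□
□□□□■□□
□□□■■■□
□□■□□□□
□□□■■■□
gen 7: □□□■□■□
□□□■■■□
□□□■■■□
□□■□□□□
□□□■■□□
gen 8: □□■□□■□
□□■□□□■
□□■□□■□
□□■□□■□
□□■■■□□
gen 9: □■■□■■□
□■■■□■■
□■■■□■■
□■■□□■□
□■■□■■□
gen 10: □□□□□□□
□□□□□□□
□□□□□□□
□□□□□□□
■□□□□□■

2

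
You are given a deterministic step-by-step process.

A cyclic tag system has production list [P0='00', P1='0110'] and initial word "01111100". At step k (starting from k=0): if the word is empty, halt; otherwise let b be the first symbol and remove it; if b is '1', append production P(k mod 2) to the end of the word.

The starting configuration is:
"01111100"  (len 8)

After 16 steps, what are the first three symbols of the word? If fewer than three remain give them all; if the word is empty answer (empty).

t=0: "01111100"  (len 8)
t=1: "1111100"  (len 7)
t=2: "1111000110"  (len 10)
t=3: "11100011000"  (len 11)
t=4: "11000110000110"  (len 14)
t=5: "100011000011000"  (len 15)
t=6: "000110000110000110"  (len 18)
t=7: "00110000110000110"  (len 17)
t=8: "0110000110000110"  (len 16)
t=9: "110000110000110"  (len 15)
t=10: "100001100001100110"  (len 18)
t=11: "0000110000110011000"  (len 19)
t=12: "000110000110011000"  (len 18)
t=13: "00110000110011000"  (len 17)
t=14: "0110000110011000"  (len 16)
t=15: "110000110011000"  (len 15)
t=16: "100001100110000110"  (len 18)

100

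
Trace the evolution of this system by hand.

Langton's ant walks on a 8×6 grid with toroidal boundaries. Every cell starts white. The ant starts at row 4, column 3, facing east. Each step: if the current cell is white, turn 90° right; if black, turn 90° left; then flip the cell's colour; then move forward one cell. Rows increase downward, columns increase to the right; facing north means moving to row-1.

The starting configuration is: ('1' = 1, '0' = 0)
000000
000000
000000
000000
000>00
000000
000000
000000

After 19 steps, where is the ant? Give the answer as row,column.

t=0: 000000
000000
000000
000000
000>00
000000
000000
000000
t=1: 000000
000000
000000
000000
000100
000v00
000000
000000
t=2: 000000
000000
000000
000000
000100
00<100
000000
000000
t=3: 000000
000000
000000
000000
00^100
001100
000000
000000
t=4: 000000
000000
000000
000000
001>00
001100
000000
000000
t=5: 000000
000000
000000
000^00
001000
001100
000000
000000
t=6: 000000
000000
000000
0001>0
001000
001100
000000
000000
t=7: 000000
000000
000000
000110
0010v0
001100
000000
000000
t=8: 000000
000000
000000
000110
001<10
001100
000000
000000
t=9: 000000
000000
000000
000^10
001110
001100
000000
000000
t=10: 000000
000000
000000
00<010
001110
001100
000000
000000
t=11: 000000
000000
00^000
001010
001110
001100
000000
000000
t=12: 000000
000000
001>00
001010
001110
001100
000000
000000
t=13: 000000
000000
001100
001v10
001110
001100
000000
000000
t=14: 000000
000000
001100
00<110
001110
001100
000000
000000
t=15: 000000
000000
001100
000110
00v110
001100
000000
000000
t=16: 000000
000000
001100
000110
000>10
001100
000000
000000
t=17: 000000
000000
001100
000^10
000010
001100
000000
000000
t=18: 000000
000000
001100
00<010
000010
001100
000000
000000
t=19: 000000
000000
00^100
001010
000010
001100
000000
000000

2,2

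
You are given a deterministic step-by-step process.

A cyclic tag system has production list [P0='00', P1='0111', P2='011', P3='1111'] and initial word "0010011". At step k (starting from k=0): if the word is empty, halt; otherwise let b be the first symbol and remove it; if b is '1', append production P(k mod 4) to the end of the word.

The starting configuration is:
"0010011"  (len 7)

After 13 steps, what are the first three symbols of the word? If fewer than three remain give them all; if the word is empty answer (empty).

101

k=0  "0010011"  (len 7)
k=1  "010011"  (len 6)
k=2  "10011"  (len 5)
k=3  "0011011"  (len 7)
k=4  "011011"  (len 6)
k=5  "11011"  (len 5)
k=6  "10110111"  (len 8)
k=7  "0110111011"  (len 10)
k=8  "110111011"  (len 9)
k=9  "1011101100"  (len 10)
k=10  "0111011000111"  (len 13)
k=11  "111011000111"  (len 12)
k=12  "110110001111111"  (len 15)
k=13  "1011000111111100"  (len 16)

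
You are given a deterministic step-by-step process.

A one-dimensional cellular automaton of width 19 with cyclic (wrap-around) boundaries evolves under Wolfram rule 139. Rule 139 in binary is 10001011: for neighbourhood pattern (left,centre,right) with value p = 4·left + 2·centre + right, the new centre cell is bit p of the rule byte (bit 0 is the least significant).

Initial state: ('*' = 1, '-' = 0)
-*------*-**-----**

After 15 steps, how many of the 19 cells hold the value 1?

t=0: -*------*-**-----**
t=1: ---*****--*--*****-
t=2: *******--*--*****--
t=3: ******--*--*****--*
t=4: *****--*--*****--**
t=5: ****--*--*****--***
t=6: ***--*--*****--****
t=7: **--*--*****--*****
t=8: *--*--*****--******
t=9: --*--*****--*******
t=10: -*--*****--*******-
t=11: *--*****--*******--
t=12: --*****--*******--*
t=13: -*****--*******--*-
t=14: *****--*******--*--
t=15: ****--*******--*--*

13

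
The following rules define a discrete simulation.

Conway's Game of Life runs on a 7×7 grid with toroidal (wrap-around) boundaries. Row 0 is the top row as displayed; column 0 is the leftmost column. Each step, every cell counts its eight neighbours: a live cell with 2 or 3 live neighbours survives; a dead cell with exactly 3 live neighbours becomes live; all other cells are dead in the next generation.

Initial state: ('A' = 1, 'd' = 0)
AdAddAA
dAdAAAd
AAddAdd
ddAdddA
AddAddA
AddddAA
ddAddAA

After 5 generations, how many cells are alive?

12

gen 0: AdAddAA
dAdAAAd
AAddAdd
ddAdddA
AddAddA
AddddAA
ddAddAA
gen 1: AdAdddd
dddAddd
AAddAdA
ddAAdAA
dAddddd
dAddAdd
ddddAdd
gen 2: dddAddd
ddAAddA
AAddAdA
ddAAAAA
AAdAAAd
ddddddd
dAdAddd
gen 3: dddAAdd
dAAAAAA
dAddddd
ddddddd
AAddddd
AAdAddd
ddAdddd
gen 4: dAddddd
AAdddAd
AAdAAAd
AAddddd
AAAdddd
Adddddd
dAAdAdd
gen 5: ddddddd
dddddAd
ddddAAd
dddAAdd
ddAdddA
AddAddd
AAAdddd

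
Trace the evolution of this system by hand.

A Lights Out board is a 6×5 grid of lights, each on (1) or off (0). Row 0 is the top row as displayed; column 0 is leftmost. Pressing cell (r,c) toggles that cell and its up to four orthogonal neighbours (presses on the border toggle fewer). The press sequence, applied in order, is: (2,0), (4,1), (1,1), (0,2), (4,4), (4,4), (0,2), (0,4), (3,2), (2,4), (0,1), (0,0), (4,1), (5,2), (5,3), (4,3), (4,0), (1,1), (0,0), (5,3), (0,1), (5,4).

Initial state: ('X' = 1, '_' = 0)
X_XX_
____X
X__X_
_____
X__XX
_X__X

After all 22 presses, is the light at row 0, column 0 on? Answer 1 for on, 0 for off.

step 0: X_XX_
____X
X__X_
_____
X__XX
_X__X
step 1: X_XX_
X___X
_X_X_
X____
X__XX
_X__X
step 2: X_XX_
X___X
_X_X_
XX___
_XXXX
____X
step 3: XXXX_
_XX_X
___X_
XX___
_XXXX
____X
step 4: X____
_X__X
___X_
XX___
_XXXX
____X
step 5: X____
_X__X
___X_
XX__X
_XX__
_____
step 6: X____
_X__X
___X_
XX___
_XXXX
____X
step 7: XXXX_
_XX_X
___X_
XX___
_XXXX
____X
step 8: XXX_X
_XX__
___X_
XX___
_XXXX
____X
step 9: XXX_X
_XX__
__XX_
X_XX_
_X_XX
____X
step 10: XXX_X
_XX_X
__X_X
X_XXX
_X_XX
____X
step 11: ____X
__X_X
__X_X
X_XXX
_X_XX
____X
step 12: XX__X
X_X_X
__X_X
X_XXX
_X_XX
____X
step 13: XX__X
X_X_X
__X_X
XXXXX
X_XXX
_X__X
step 14: XX__X
X_X_X
__X_X
XXXXX
X__XX
__XXX
step 15: XX__X
X_X_X
__X_X
XXXXX
X___X
_____
step 16: XX__X
X_X_X
__X_X
XXX_X
X_XX_
___X_
step 17: XX__X
X_X_X
__X_X
_XX_X
_XXX_
X__X_
step 18: X___X
_X__X
_XX_X
_XX_X
_XXX_
X__X_
step 19: _X__X
XX__X
_XX_X
_XX_X
_XXX_
X__X_
step 20: _X__X
XX__X
_XX_X
_XX_X
_XX__
X_X_X
step 21: X_X_X
X___X
_XX_X
_XX_X
_XX__
X_X_X
step 22: X_X_X
X___X
_XX_X
_XX_X
_XX_X
X_XX_

1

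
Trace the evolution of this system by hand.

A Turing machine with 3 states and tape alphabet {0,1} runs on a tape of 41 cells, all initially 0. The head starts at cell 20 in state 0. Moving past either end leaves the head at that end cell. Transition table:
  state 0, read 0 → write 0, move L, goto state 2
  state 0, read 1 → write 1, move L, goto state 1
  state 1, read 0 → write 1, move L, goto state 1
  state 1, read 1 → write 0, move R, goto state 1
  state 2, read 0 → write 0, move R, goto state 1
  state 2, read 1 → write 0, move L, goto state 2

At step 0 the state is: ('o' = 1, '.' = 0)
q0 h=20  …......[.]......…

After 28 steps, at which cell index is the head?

t=0: q0 h=20  …......[.]......…
t=1: q2 h=19  …......[.]......…
t=2: q1 h=20  …......[.]......…
t=3: q1 h=19  …......[.]o.....…
t=4: q1 h=18  …......[.]oo....…
t=5: q1 h=17  …......[.]ooo...…
t=6: q1 h=16  …......[.]oooo..…
t=7: q1 h=15  …......[.]ooooo.…
t=8: q1 h=14  …......[.]oooooo…
t=9: q1 h=13  …......[.]oooooo…
t=10: q1 h=12  …......[.]oooooo…
t=11: q1 h=11  …......[.]oooooo…
t=12: q1 h=10  …......[.]oooooo…
t=13: q1 h= 9  …......[.]oooooo…
t=14: q1 h= 8  …......[.]oooooo…
t=15: q1 h= 7  …......[.]oooooo…
t=16: q1 h= 6  |......[.]oooooo…
t=17: q1 h= 5  |.....[.]oooooo…
t=18: q1 h= 4  |....[.]oooooo…
t=19: q1 h= 3  |...[.]oooooo…
t=20: q1 h= 2  |..[.]oooooo…
t=21: q1 h= 1  |.[.]oooooo…
t=22: q1 h= 0  |[.]oooooo…
t=23: q1 h= 0  |[o]oooooo…
t=24: q1 h= 1  |.[o]oooooo…
t=25: q1 h= 2  |..[o]oooooo…
t=26: q1 h= 3  |...[o]oooooo…
t=27: q1 h= 4  |....[o]oooooo…
t=28: q1 h= 5  |.....[o]oooooo…

5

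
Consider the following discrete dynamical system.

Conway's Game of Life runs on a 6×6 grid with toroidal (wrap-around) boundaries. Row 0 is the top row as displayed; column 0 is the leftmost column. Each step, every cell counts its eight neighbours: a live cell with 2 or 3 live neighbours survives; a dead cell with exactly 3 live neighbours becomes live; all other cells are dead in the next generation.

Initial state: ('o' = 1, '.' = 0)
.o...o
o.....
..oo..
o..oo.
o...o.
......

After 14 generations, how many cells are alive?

gen 0: .o...o
o.....
..oo..
o..oo.
o...o.
......
gen 1: o.....
ooo...
.ooooo
.oo.o.
...oo.
o....o
gen 2: ......
....o.
....oo
oo....
ooooo.
o...oo
gen 3: ....o.
....oo
o...oo
......
..ooo.
o.o.o.
gen 4: ....o.
o..o..
o...o.
......
.oo.oo
.oo.o.
gen 5: .oo.oo
...oo.
.....o
oo.oo.
ooo.oo
ooo.o.
gen 6: ......
o.oo..
o.o..o
...o..
......
......
gen 7: ......
o.oo.o
o.o.oo
......
......
......
gen 8: ......
o.oo..
o.o.o.
.....o
......
......
gen 9: ......
..oo.o
o.o.o.
.....o
......
......
gen 10: ......
.ooooo
ooo.o.
.....o
......
......
gen 11: ..ooo.
....oo
......
oo...o
......
......
gen 12: ...ooo
....oo
....o.
o.....
o.....
...o..
gen 13: ...o.o
......
....o.
.....o
......
...o.o
gen 14: ......
....o.
......
......
....o.
......

2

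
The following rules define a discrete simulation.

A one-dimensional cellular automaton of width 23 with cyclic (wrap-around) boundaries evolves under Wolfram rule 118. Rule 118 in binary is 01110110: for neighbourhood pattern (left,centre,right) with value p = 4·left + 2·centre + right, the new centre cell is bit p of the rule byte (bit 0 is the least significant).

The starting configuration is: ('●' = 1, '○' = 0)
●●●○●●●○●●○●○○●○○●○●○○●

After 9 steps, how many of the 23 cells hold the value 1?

15

gen 0: ●●●○●●●○●●○●○○●○○●○●○○●
gen 1: ○○●●○○●●○●●●●●●●●●●●●●○
gen 2: ○●○●●●○●●○○○○○○○○○○○○●●
gen 3: ●●●○○●●○●●○○○○○○○○○○●○●
gen 4: ○○●●●○●●○●●○○○○○○○○●●●○
gen 5: ○●○○●●○●●○●●○○○○○○●○○●●
gen 6: ●●●●○●●○●●○●●○○○○●●●●○●
gen 7: ○○○●●○●●○●●○●●○○●○○○●●○
gen 8: ○○●○●●○●●○●●○●●●●●○●○●●
gen 9: ●●●●○●●○●●○●●○○○○●●●●○●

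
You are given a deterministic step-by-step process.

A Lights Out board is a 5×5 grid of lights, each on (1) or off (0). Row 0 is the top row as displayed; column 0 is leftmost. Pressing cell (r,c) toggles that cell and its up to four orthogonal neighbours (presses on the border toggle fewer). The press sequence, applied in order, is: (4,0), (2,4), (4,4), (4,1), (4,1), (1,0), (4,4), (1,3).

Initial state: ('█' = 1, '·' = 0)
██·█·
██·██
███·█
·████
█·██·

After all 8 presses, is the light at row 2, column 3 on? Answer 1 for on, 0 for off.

[0] ██·█·
██·██
███·█
·████
█·██·
[1] ██·█·
██·██
███·█
█████
·███·
[2] ██·█·
██·█·
████·
████·
·███·
[3] ██·█·
██·█·
████·
█████
·██·█
[4] ██·█·
██·█·
████·
█·███
█···█
[5] ██·█·
██·█·
████·
█████
·██·█
[6] ·█·█·
···█·
·███·
█████
·██·█
[7] ·█·█·
···█·
·███·
████·
·███·
[8] ·█···
··█·█
·██··
████·
·███·

0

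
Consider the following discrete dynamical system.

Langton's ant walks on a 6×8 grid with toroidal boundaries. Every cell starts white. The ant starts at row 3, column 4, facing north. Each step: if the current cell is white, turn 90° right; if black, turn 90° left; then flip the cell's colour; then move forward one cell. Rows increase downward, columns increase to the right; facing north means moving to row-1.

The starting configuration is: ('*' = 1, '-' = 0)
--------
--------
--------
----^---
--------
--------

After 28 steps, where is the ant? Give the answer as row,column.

t=0: --------
--------
--------
----^---
--------
--------
t=1: --------
--------
--------
----*>--
--------
--------
t=2: --------
--------
--------
----**--
-----v--
--------
t=3: --------
--------
--------
----**--
----<*--
--------
t=4: --------
--------
--------
----^*--
----**--
--------
t=5: --------
--------
--------
---<-*--
----**--
--------
t=6: --------
--------
---^----
---*-*--
----**--
--------
t=7: --------
--------
---*>---
---*-*--
----**--
--------
t=8: --------
--------
---**---
---*v*--
----**--
--------
t=9: --------
--------
---**---
---<**--
----**--
--------
t=10: --------
--------
---**---
----**--
---v**--
--------
t=11: --------
--------
---**---
----**--
--<***--
--------
t=12: --------
--------
---**---
--^-**--
--****--
--------
t=13: --------
--------
---**---
--*>**--
--****--
--------
t=14: --------
--------
---**---
--****--
--*v**--
--------
t=15: --------
--------
---**---
--****--
--*->*--
--------
t=16: --------
--------
---**---
--**^*--
--*--*--
--------
t=17: --------
--------
---**---
--*<-*--
--*--*--
--------
t=18: --------
--------
---**---
--*--*--
--*v-*--
--------
t=19: --------
--------
---**---
--*--*--
--<*-*--
--------
t=20: --------
--------
---**---
--*--*--
---*-*--
--v-----
t=21: --------
--------
---**---
--*--*--
---*-*--
-<*-----
t=22: --------
--------
---**---
--*--*--
-^-*-*--
-**-----
t=23: --------
--------
---**---
--*--*--
-*>*-*--
-**-----
t=24: --------
--------
---**---
--*--*--
-***-*--
-*v-----
t=25: --------
--------
---**---
--*--*--
-***-*--
-*->----
t=26: ---v----
--------
---**---
--*--*--
-***-*--
-*-*----
t=27: --<*----
--------
---**---
--*--*--
-***-*--
-*-*----
t=28: --**----
--------
---**---
--*--*--
-***-*--
-*^*----

5,2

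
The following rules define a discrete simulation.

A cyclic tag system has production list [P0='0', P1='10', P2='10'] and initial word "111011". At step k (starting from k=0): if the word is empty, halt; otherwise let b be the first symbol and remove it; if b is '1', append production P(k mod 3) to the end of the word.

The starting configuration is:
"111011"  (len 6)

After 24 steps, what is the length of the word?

k=0  "111011"  (len 6)
k=1  "110110"  (len 6)
k=2  "1011010"  (len 7)
k=3  "01101010"  (len 8)
k=4  "1101010"  (len 7)
k=5  "10101010"  (len 8)
k=6  "010101010"  (len 9)
k=7  "10101010"  (len 8)
k=8  "010101010"  (len 9)
k=9  "10101010"  (len 8)
k=10  "01010100"  (len 8)
k=11  "1010100"  (len 7)
k=12  "01010010"  (len 8)
k=13  "1010010"  (len 7)
k=14  "01001010"  (len 8)
k=15  "1001010"  (len 7)
k=16  "0010100"  (len 7)
k=17  "010100"  (len 6)
k=18  "10100"  (len 5)
k=19  "01000"  (len 5)
k=20  "1000"  (len 4)
k=21  "00010"  (len 5)
k=22  "0010"  (len 4)
k=23  "010"  (len 3)
k=24  "10"  (len 2)

2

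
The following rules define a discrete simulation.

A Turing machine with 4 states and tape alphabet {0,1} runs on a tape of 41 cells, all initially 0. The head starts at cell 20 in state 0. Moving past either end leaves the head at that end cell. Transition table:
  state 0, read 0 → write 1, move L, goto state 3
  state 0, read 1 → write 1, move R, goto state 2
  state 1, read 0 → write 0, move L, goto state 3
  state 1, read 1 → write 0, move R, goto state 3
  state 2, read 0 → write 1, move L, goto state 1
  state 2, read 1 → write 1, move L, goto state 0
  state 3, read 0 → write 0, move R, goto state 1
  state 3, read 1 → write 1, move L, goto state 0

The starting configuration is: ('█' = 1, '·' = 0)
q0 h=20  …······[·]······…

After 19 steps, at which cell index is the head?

21

step 0: q0 h=20  …······[·]······…
step 1: q3 h=19  …······[·]█·····…
step 2: q1 h=20  …······[█]······…
step 3: q3 h=21  …······[·]······…
step 4: q1 h=22  …······[·]······…
step 5: q3 h=21  …······[·]······…
step 6: q1 h=22  …······[·]······…
step 7: q3 h=21  …······[·]······…
step 8: q1 h=22  …······[·]······…
step 9: q3 h=21  …······[·]······…
step 10: q1 h=22  …······[·]······…
step 11: q3 h=21  …······[·]······…
step 12: q1 h=22  …······[·]······…
step 13: q3 h=21  …······[·]······…
step 14: q1 h=22  …······[·]······…
step 15: q3 h=21  …······[·]······…
step 16: q1 h=22  …······[·]······…
step 17: q3 h=21  …······[·]······…
step 18: q1 h=22  …······[·]······…
step 19: q3 h=21  …······[·]······…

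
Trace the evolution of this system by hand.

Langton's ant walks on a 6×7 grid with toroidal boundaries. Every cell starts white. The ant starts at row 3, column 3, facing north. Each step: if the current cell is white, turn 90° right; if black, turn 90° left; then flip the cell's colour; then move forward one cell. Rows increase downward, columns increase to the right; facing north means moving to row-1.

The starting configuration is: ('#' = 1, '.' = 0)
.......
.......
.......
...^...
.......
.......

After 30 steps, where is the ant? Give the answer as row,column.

t=0: .......
.......
.......
...^...
.......
.......
t=1: .......
.......
.......
...#>..
.......
.......
t=2: .......
.......
.......
...##..
....v..
.......
t=3: .......
.......
.......
...##..
...<#..
.......
t=4: .......
.......
.......
...^#..
...##..
.......
t=5: .......
.......
.......
..<.#..
...##..
.......
t=6: .......
.......
..^....
..#.#..
...##..
.......
t=7: .......
.......
..#>...
..#.#..
...##..
.......
t=8: .......
.......
..##...
..#v#..
...##..
.......
t=9: .......
.......
..##...
..<##..
...##..
.......
t=10: .......
.......
..##...
...##..
..v##..
.......
t=11: .......
.......
..##...
...##..
.<###..
.......
t=12: .......
.......
..##...
.^.##..
.####..
.......
t=13: .......
.......
..##...
.#>##..
.####..
.......
t=14: .......
.......
..##...
.####..
.#v##..
.......
t=15: .......
.......
..##...
.####..
.#.>#..
.......
t=16: .......
.......
..##...
.##^#..
.#..#..
.......
t=17: .......
.......
..##...
.#<.#..
.#..#..
.......
t=18: .......
.......
..##...
.#..#..
.#v.#..
.......
t=19: .......
.......
..##...
.#..#..
.<#.#..
.......
t=20: .......
.......
..##...
.#..#..
..#.#..
.v.....
t=21: .......
.......
..##...
.#..#..
..#.#..
<#.....
t=22: .......
.......
..##...
.#..#..
^.#.#..
##.....
t=23: .......
.......
..##...
.#..#..
#>#.#..
##.....
t=24: .......
.......
..##...
.#..#..
###.#..
#v.....
t=25: .......
.......
..##...
.#..#..
###.#..
#.>....
t=26: ..v....
.......
..##...
.#..#..
###.#..
#.#....
t=27: .<#....
.......
..##...
.#..#..
###.#..
#.#....
t=28: .##....
.......
..##...
.#..#..
###.#..
#^#....
t=29: .##....
.......
..##...
.#..#..
###.#..
##>....
t=30: .##....
.......
..##...
.#..#..
##^.#..
##.....

4,2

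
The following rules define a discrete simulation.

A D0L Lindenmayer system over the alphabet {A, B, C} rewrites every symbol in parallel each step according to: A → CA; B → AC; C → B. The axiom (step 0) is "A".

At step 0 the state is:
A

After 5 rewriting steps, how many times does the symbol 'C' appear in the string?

5

k=0  A
k=1  CA
k=2  BCA
k=3  ACBCA
k=4  CABACBCA
k=5  BCAACCABACBCA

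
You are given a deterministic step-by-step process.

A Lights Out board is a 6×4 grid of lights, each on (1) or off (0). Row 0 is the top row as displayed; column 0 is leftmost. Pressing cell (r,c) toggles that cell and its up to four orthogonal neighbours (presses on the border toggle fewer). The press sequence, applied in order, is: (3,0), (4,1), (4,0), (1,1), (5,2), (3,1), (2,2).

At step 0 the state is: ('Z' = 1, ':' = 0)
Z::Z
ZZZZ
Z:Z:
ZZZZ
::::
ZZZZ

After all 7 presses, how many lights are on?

12

step 0: Z::Z
ZZZZ
Z:Z:
ZZZZ
::::
ZZZZ
step 1: Z::Z
ZZZZ
::Z:
::ZZ
Z:::
ZZZZ
step 2: Z::Z
ZZZZ
::Z:
:ZZZ
:ZZ:
Z:ZZ
step 3: Z::Z
ZZZZ
::Z:
ZZZZ
Z:Z:
::ZZ
step 4: ZZ:Z
:::Z
:ZZ:
ZZZZ
Z:Z:
::ZZ
step 5: ZZ:Z
:::Z
:ZZ:
ZZZZ
Z:::
:Z::
step 6: ZZ:Z
:::Z
::Z:
:::Z
ZZ::
:Z::
step 7: ZZ:Z
::ZZ
:Z:Z
::ZZ
ZZ::
:Z::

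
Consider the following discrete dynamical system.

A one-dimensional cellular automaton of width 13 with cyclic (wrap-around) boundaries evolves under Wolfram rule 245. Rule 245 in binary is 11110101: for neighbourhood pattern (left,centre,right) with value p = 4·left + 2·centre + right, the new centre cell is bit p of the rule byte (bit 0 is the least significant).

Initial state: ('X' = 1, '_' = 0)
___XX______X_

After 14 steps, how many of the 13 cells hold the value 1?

10

[0] ___XX______X_
[1] XX__XXXXXX_XX
[2] XXX__XXXXXX_X
[3] XXXX__XXXXXX_
[4] _XXXX__XXXXXX
[5] X_XXXX__XXXXX
[6] XX_XXXX__XXXX
[7] XXX_XXXX__XXX
[8] XXXX_XXXX__XX
[9] XXXXX_XXXX__X
[10] XXXXXX_XXXX__
[11] _XXXXXX_XXXX_
[12] __XXXXXX_XXXX
[13] X__XXXXXX_XXX
[14] XX__XXXXXX_XX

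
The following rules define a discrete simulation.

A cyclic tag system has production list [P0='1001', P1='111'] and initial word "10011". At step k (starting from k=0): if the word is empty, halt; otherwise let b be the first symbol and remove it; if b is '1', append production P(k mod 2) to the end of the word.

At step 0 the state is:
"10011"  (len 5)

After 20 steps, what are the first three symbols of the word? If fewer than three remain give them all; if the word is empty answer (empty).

step 0: "10011"  (len 5)
step 1: "00111001"  (len 8)
step 2: "0111001"  (len 7)
step 3: "111001"  (len 6)
step 4: "11001111"  (len 8)
step 5: "10011111001"  (len 11)
step 6: "0011111001111"  (len 13)
step 7: "011111001111"  (len 12)
step 8: "11111001111"  (len 11)
step 9: "11110011111001"  (len 14)
step 10: "1110011111001111"  (len 16)
step 11: "1100111110011111001"  (len 19)
step 12: "100111110011111001111"  (len 21)
step 13: "001111100111110011111001"  (len 24)
step 14: "01111100111110011111001"  (len 23)
step 15: "1111100111110011111001"  (len 22)
step 16: "111100111110011111001111"  (len 24)
step 17: "111001111100111110011111001"  (len 27)
step 18: "11001111100111110011111001111"  (len 29)
step 19: "10011111001111100111110011111001"  (len 32)
step 20: "0011111001111100111110011111001111"  (len 34)

001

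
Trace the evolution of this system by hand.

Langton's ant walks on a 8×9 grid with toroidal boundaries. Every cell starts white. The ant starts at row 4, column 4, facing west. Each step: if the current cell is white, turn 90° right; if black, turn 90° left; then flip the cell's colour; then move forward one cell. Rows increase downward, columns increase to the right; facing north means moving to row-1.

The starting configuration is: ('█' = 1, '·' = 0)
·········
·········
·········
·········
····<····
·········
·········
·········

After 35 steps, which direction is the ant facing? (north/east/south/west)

[0] ·········
·········
·········
·········
····<····
·········
·········
·········
[1] ·········
·········
·········
····^····
····█····
·········
·········
·········
[2] ·········
·········
·········
····█>···
····█····
·········
·········
·········
[3] ·········
·········
·········
····██···
····█v···
·········
·········
·········
[4] ·········
·········
·········
····██···
····<█···
·········
·········
·········
[5] ·········
·········
·········
····██···
·····█···
····v····
·········
·········
[6] ·········
·········
·········
····██···
·····█···
···<█····
·········
·········
[7] ·········
·········
·········
····██···
···^·█···
···██····
·········
·········
[8] ·········
·········
·········
····██···
···█>█···
···██····
·········
·········
[9] ·········
·········
·········
····██···
···███···
···█v····
·········
·········
[10] ·········
·········
·········
····██···
···███···
···█·>···
·········
·········
[11] ·········
·········
·········
····██···
···███···
···█·█···
·····v···
·········
[12] ·········
·········
·········
····██···
···███···
···█·█···
····<█···
·········
[13] ·········
·········
·········
····██···
···███···
···█^█···
····██···
·········
[14] ·········
·········
·········
····██···
···███···
···██>···
····██···
·········
[15] ·········
·········
·········
····██···
···██^···
···██····
····██···
·········
[16] ·········
·········
·········
····██···
···█<····
···██····
····██···
·········
[17] ·········
·········
·········
····██···
···█·····
···█v····
····██···
·········
[18] ·········
·········
·········
····██···
···█·····
···█·>···
····██···
·········
[19] ·········
·········
·········
····██···
···█·····
···█·█···
····█v···
·········
[20] ·········
·········
·········
····██···
···█·····
···█·█···
····█·>··
·········
[21] ·········
·········
·········
····██···
···█·····
···█·█···
····█·█··
······v··
[22] ·········
·········
·········
····██···
···█·····
···█·█···
····█·█··
·····<█··
[23] ·········
·········
·········
····██···
···█·····
···█·█···
····█^█··
·····██··
[24] ·········
·········
·········
····██···
···█·····
···█·█···
····██>··
·····██··
[25] ·········
·········
·········
····██···
···█·····
···█·█^··
····██···
·····██··
[26] ·········
·········
·········
····██···
···█·····
···█·██>·
····██···
·····██··
[27] ·········
·········
·········
····██···
···█·····
···█·███·
····██·v·
·····██··
[28] ·········
·········
·········
····██···
···█·····
···█·███·
····██<█·
·····██··
[29] ·········
·········
·········
····██···
···█·····
···█·█^█·
····████·
·····██··
[30] ·········
·········
·········
····██···
···█·····
···█·<·█·
····████·
·····██··
[31] ·········
·········
·········
····██···
···█·····
···█···█·
····█v██·
·····██··
[32] ·········
·········
·········
····██···
···█·····
···█···█·
····█·>█·
·····██··
[33] ·········
·········
·········
····██···
···█·····
···█··^█·
····█··█·
·····██··
[34] ·········
·········
·········
····██···
···█·····
···█··█>·
····█··█·
·····██··
[35] ·········
·········
·········
····██···
···█···^·
···█··█··
····█··█·
·····██··

north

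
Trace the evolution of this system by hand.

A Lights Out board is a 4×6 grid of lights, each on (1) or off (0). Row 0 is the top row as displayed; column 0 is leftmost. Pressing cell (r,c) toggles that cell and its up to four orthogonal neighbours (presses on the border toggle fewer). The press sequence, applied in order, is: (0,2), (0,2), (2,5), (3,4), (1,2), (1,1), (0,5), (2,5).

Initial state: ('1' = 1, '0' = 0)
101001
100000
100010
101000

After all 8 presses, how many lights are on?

13

[0] 101001
100000
100010
101000
[1] 110101
101000
100010
101000
[2] 101001
100000
100010
101000
[3] 101001
100001
100001
101001
[4] 101001
100001
100011
101110
[5] 100001
111101
101011
101110
[6] 110001
000101
111011
101110
[7] 110010
000100
111011
101110
[8] 110010
000101
111000
101111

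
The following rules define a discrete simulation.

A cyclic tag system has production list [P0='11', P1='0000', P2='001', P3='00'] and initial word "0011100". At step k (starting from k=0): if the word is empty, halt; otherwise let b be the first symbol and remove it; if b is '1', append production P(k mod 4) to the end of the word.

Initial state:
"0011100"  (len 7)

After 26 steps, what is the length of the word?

3

[0] "0011100"  (len 7)
[1] "011100"  (len 6)
[2] "11100"  (len 5)
[3] "1100001"  (len 7)
[4] "10000100"  (len 8)
[5] "000010011"  (len 9)
[6] "00010011"  (len 8)
[7] "0010011"  (len 7)
[8] "010011"  (len 6)
[9] "10011"  (len 5)
[10] "00110000"  (len 8)
[11] "0110000"  (len 7)
[12] "110000"  (len 6)
[13] "1000011"  (len 7)
[14] "0000110000"  (len 10)
[15] "000110000"  (len 9)
[16] "00110000"  (len 8)
[17] "0110000"  (len 7)
[18] "110000"  (len 6)
[19] "10000001"  (len 8)
[20] "000000100"  (len 9)
[21] "00000100"  (len 8)
[22] "0000100"  (len 7)
[23] "000100"  (len 6)
[24] "00100"  (len 5)
[25] "0100"  (len 4)
[26] "100"  (len 3)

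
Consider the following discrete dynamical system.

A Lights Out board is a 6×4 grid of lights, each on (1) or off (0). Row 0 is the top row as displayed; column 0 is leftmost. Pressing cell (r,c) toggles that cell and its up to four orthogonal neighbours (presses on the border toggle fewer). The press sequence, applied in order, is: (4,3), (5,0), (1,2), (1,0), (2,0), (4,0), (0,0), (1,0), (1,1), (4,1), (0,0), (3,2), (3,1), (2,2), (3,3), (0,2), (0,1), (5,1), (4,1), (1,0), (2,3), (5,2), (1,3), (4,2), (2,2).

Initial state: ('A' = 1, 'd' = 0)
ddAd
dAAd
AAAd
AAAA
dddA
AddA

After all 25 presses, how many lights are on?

13

[0] ddAd
dAAd
AAAd
AAAA
dddA
AddA
[1] ddAd
dAAd
AAAd
AAAd
ddAd
Addd
[2] ddAd
dAAd
AAAd
AAAd
AdAd
dAdd
[3] dddd
dddA
AAdd
AAAd
AdAd
dAdd
[4] Addd
AAdA
dAdd
AAAd
AdAd
dAdd
[5] Addd
dAdA
Addd
dAAd
AdAd
dAdd
[6] Addd
dAdA
Addd
AAAd
dAAd
AAdd
[7] dAdd
AAdA
Addd
AAAd
dAAd
AAdd
[8] AAdd
dddA
dddd
AAAd
dAAd
AAdd
[9] Addd
AAAA
dAdd
AAAd
dAAd
AAdd
[10] Addd
AAAA
dAdd
AdAd
Addd
Addd
[11] dAdd
dAAA
dAdd
AdAd
Addd
Addd
[12] dAdd
dAAA
dAAd
AAdA
AdAd
Addd
[13] dAdd
dAAA
ddAd
ddAA
AAAd
Addd
[14] dAdd
dAdA
dAdA
dddA
AAAd
Addd
[15] dAdd
dAdA
dAdd
ddAd
AAAA
Addd
[16] ddAA
dAAA
dAdd
ddAd
AAAA
Addd
[17] AAdA
ddAA
dAdd
ddAd
AAAA
Addd
[18] AAdA
ddAA
dAdd
ddAd
AdAA
dAAd
[19] AAdA
ddAA
dAdd
dAAd
dAdA
ddAd
[20] dAdA
AAAA
AAdd
dAAd
dAdA
ddAd
[21] dAdA
AAAd
AAAA
dAAA
dAdA
ddAd
[22] dAdA
AAAd
AAAA
dAAA
dAAA
dAdA
[23] dAdd
AAdA
AAAd
dAAA
dAAA
dAdA
[24] dAdd
AAdA
AAAd
dAdA
dddd
dAAA
[25] dAdd
AAAA
AddA
dAAA
dddd
dAAA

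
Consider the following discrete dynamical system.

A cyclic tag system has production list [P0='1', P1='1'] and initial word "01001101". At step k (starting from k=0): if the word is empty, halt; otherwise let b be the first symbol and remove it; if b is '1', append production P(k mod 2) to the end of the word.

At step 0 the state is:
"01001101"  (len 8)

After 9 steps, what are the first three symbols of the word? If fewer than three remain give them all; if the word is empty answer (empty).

k=0  "01001101"  (len 8)
k=1  "1001101"  (len 7)
k=2  "0011011"  (len 7)
k=3  "011011"  (len 6)
k=4  "11011"  (len 5)
k=5  "10111"  (len 5)
k=6  "01111"  (len 5)
k=7  "1111"  (len 4)
k=8  "1111"  (len 4)
k=9  "1111"  (len 4)

111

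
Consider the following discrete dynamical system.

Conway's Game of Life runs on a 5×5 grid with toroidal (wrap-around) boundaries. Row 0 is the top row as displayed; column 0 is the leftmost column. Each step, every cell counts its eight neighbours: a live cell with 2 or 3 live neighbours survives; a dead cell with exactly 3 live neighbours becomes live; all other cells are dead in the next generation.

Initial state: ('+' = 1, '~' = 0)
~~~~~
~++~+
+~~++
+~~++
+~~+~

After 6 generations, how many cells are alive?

gen 0: ~~~~~
~++~+
+~~++
+~~++
+~~+~
gen 1: +++++
~++~+
~~~~~
~++~~
+~~+~
gen 2: ~~~~~
~~~~+
+~~+~
~++~~
~~~~~
gen 3: ~~~~~
~~~~+
+++++
~++~~
~~~~~
gen 4: ~~~~~
~++~+
~~~~+
~~~~+
~~~~~
gen 5: ~~~~~
+~~+~
~~~~+
~~~~~
~~~~~
gen 6: ~~~~~
~~~~+
~~~~+
~~~~~
~~~~~

2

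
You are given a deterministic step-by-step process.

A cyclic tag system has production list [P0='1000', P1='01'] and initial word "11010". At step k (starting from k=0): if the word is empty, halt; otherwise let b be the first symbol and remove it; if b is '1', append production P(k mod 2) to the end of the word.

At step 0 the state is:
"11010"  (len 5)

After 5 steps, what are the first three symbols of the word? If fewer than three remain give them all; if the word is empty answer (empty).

t=0: "11010"  (len 5)
t=1: "10101000"  (len 8)
t=2: "010100001"  (len 9)
t=3: "10100001"  (len 8)
t=4: "010000101"  (len 9)
t=5: "10000101"  (len 8)

100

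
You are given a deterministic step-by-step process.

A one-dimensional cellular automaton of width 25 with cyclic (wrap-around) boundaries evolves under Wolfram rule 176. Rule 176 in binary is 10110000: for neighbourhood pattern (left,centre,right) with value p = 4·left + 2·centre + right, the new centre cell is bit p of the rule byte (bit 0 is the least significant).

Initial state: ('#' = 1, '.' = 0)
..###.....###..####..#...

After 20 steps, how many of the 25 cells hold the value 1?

7

[0] ..###.....###..####..#...
[1] ...#.#.....#.#..##.#..#..
[2] ....#.#.....#.#...#.#..#.
[3] .....#.#.....#.#...#.#..#
[4] #.....#.#.....#.#...#.#..
[5] .#.....#.#.....#.#...#.#.
[6] ..#.....#.#.....#.#...#.#
[7] #..#.....#.#.....#.#...#.
[8] .#..#.....#.#.....#.#...#
[9] #.#..#.....#.#.....#.#...
[10] .#.#..#.....#.#.....#.#..
[11] ..#.#..#.....#.#.....#.#.
[12] ...#.#..#.....#.#.....#.#
[13] #...#.#..#.....#.#.....#.
[14] .#...#.#..#.....#.#.....#
[15] #.#...#.#..#.....#.#.....
[16] .#.#...#.#..#.....#.#....
[17] ..#.#...#.#..#.....#.#...
[18] ...#.#...#.#..#.....#.#..
[19] ....#.#...#.#..#.....#.#.
[20] .....#.#...#.#..#.....#.#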